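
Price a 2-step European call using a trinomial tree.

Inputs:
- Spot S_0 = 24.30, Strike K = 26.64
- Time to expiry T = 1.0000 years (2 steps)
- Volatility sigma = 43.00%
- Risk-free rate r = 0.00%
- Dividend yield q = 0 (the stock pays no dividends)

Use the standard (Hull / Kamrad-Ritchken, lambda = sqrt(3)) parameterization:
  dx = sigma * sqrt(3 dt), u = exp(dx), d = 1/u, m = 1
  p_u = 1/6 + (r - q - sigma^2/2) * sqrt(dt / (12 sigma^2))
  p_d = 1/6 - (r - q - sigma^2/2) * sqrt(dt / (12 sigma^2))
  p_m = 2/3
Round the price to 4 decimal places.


Answer: Price = V(0,0) = 3.0233

Derivation:
dt = T/N = 0.500000; dx = sigma*sqrt(3*dt) = 0.526640
u = exp(dx) = 1.693234; d = 1/u = 0.590586
p_u = 0.122780, p_m = 0.666667, p_d = 0.210553
Discount per step: exp(-r*dt) = 1.000000
Stock lattice S(k, j) with j the centered position index:
  k=0: S(0,+0) = 24.3000
  k=1: S(1,-1) = 14.3512; S(1,+0) = 24.3000; S(1,+1) = 41.1456
  k=2: S(2,-2) = 8.4756; S(2,-1) = 14.3512; S(2,+0) = 24.3000; S(2,+1) = 41.1456; S(2,+2) = 69.6691
Terminal payoffs V(N, j) = max(S_T - K, 0):
  V(2,-2) = 0.000000; V(2,-1) = 0.000000; V(2,+0) = 0.000000; V(2,+1) = 14.505586; V(2,+2) = 43.029103
Backward induction: V(k, j) = exp(-r*dt) * [p_u * V(k+1, j+1) + p_m * V(k+1, j) + p_d * V(k+1, j-1)]
  V(1,-1) = exp(-r*dt) * [p_u*0.000000 + p_m*0.000000 + p_d*0.000000] = 0.000000
  V(1,+0) = exp(-r*dt) * [p_u*14.505586 + p_m*0.000000 + p_d*0.000000] = 1.780995
  V(1,+1) = exp(-r*dt) * [p_u*43.029103 + p_m*14.505586 + p_d*0.000000] = 14.953503
  V(0,+0) = exp(-r*dt) * [p_u*14.953503 + p_m*1.780995 + p_d*0.000000] = 3.023321


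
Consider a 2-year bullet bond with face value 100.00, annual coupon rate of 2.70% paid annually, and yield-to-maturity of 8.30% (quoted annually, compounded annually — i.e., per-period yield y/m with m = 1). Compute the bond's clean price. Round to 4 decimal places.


Answer: Price = 90.0546

Derivation:
Coupon per period c = face * coupon_rate / m = 2.700000
Periods per year m = 1; per-period yield y/m = 0.083000
Number of cashflows N = 2
Cashflows (t years, CF_t, discount factor 1/(1+y/m)^(m*t), PV):
  t = 1.0000: CF_t = 2.700000, DF = 0.923361, PV = 2.493075
  t = 2.0000: CF_t = 102.700000, DF = 0.852596, PV = 87.561568
Price P = sum_t PV_t = 90.054643


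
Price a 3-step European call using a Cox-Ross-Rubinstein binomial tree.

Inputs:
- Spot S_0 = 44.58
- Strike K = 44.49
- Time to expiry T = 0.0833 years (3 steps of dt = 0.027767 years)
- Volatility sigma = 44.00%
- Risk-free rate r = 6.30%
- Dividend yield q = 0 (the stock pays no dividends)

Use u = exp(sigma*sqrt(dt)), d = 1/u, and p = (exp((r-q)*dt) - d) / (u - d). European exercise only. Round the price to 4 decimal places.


Answer: Price = V(0,0) = 2.6048

Derivation:
dt = T/N = 0.027767
u = exp(sigma*sqrt(dt)) = 1.076073; d = 1/u = 0.929305
p = (exp((r-q)*dt) - d) / (u - d) = 0.493608
Discount per step: exp(-r*dt) = 0.998252
Stock lattice S(k, i) with i counting down-moves:
  k=0: S(0,0) = 44.5800
  k=1: S(1,0) = 47.9714; S(1,1) = 41.4284
  k=2: S(2,0) = 51.6207; S(2,1) = 44.5800; S(2,2) = 38.4996
  k=3: S(3,0) = 55.5477; S(3,1) = 47.9714; S(3,2) = 41.4284; S(3,3) = 35.7779
Terminal payoffs V(N, i) = max(S_T - K, 0):
  V(3,0) = 11.057656; V(3,1) = 3.481352; V(3,2) = 0.000000; V(3,3) = 0.000000
Backward induction: V(k, i) = exp(-r*dt) * [p * V(k+1, i) + (1-p) * V(k+1, i+1)].
  V(2,0) = exp(-r*dt) * [p*11.057656 + (1-p)*3.481352] = 7.208453
  V(2,1) = exp(-r*dt) * [p*3.481352 + (1-p)*0.000000] = 1.715419
  V(2,2) = exp(-r*dt) * [p*0.000000 + (1-p)*0.000000] = 0.000000
  V(1,0) = exp(-r*dt) * [p*7.208453 + (1-p)*1.715419] = 4.419086
  V(1,1) = exp(-r*dt) * [p*1.715419 + (1-p)*0.000000] = 0.845264
  V(0,0) = exp(-r*dt) * [p*4.419086 + (1-p)*0.845264] = 2.604770


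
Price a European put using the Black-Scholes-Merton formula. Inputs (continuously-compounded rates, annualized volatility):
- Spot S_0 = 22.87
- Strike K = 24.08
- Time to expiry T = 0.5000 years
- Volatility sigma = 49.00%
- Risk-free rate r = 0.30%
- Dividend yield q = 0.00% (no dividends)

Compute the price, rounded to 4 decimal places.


d1 = (ln(S/K) + (r - q + 0.5*sigma^2) * T) / (sigma * sqrt(T)) = 0.02877315
d2 = d1 - sigma * sqrt(T) = -0.31770917
exp(-rT) = 0.99850112; exp(-qT) = 1.00000000
P = K * exp(-rT) * N(-d2) - S_0 * exp(-qT) * N(-d1)
N(-d1) = 0.48852276; N(-d2) = 0.62464722
P = 24.0800 * 0.99850112 * 0.62464722 - 22.8700 * 1.00000000 * 0.48852276 = 3.8464

Answer: Price = 3.8464


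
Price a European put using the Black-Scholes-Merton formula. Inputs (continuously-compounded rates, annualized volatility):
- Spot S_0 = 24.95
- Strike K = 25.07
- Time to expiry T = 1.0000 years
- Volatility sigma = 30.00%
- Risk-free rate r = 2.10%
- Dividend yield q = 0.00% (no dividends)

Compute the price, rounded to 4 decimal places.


Answer: Price = 2.7548

Derivation:
d1 = (ln(S/K) + (r - q + 0.5*sigma^2) * T) / (sigma * sqrt(T)) = 0.20400637
d2 = d1 - sigma * sqrt(T) = -0.09599363
exp(-rT) = 0.97921896; exp(-qT) = 1.00000000
P = K * exp(-rT) * N(-d2) - S_0 * exp(-qT) * N(-d1)
N(-d1) = 0.41917426; N(-d2) = 0.53823719
P = 25.0700 * 0.97921896 * 0.53823719 - 24.9500 * 1.00000000 * 0.41917426 = 2.7548


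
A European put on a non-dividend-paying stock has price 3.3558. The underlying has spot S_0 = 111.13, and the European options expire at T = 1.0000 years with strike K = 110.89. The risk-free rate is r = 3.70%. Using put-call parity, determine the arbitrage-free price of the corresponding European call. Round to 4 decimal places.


Answer: Call price = 7.6238

Derivation:
Put-call parity: C - P = S_0 * exp(-qT) - K * exp(-rT).
S_0 * exp(-qT) = 111.1300 * 1.00000000 = 111.13000000
K * exp(-rT) = 110.8900 * 0.96367614 = 106.86204665
C = P + S*exp(-qT) - K*exp(-rT)
C = 3.3558 + 111.13000000 - 106.86204665 = 7.6238


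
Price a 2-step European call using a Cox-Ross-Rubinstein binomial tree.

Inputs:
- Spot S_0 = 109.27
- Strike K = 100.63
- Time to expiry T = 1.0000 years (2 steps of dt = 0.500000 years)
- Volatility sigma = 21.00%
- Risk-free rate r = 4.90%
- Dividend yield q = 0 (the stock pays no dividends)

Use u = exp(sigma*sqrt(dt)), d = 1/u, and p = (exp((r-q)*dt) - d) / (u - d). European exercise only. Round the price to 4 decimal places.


Answer: Price = V(0,0) = 17.2640

Derivation:
dt = T/N = 0.500000
u = exp(sigma*sqrt(dt)) = 1.160084; d = 1/u = 0.862007
p = (exp((r-q)*dt) - d) / (u - d) = 0.546153
Discount per step: exp(-r*dt) = 0.975798
Stock lattice S(k, i) with i counting down-moves:
  k=0: S(0,0) = 109.2700
  k=1: S(1,0) = 126.7624; S(1,1) = 94.1915
  k=2: S(2,0) = 147.0550; S(2,1) = 109.2700; S(2,2) = 81.1936
Terminal payoffs V(N, i) = max(S_T - K, 0):
  V(2,0) = 46.425010; V(2,1) = 8.640000; V(2,2) = 0.000000
Backward induction: V(k, i) = exp(-r*dt) * [p * V(k+1, i) + (1-p) * V(k+1, i+1)].
  V(1,0) = exp(-r*dt) * [p*46.425010 + (1-p)*8.640000] = 28.567858
  V(1,1) = exp(-r*dt) * [p*8.640000 + (1-p)*0.000000] = 4.604561
  V(0,0) = exp(-r*dt) * [p*28.567858 + (1-p)*4.604561] = 17.264008


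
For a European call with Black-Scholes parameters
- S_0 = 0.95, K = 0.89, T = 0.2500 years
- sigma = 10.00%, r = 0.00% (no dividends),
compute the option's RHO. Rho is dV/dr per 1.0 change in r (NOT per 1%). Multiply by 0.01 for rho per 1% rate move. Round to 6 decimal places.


d1 = 1.3298104374; d2 = 1.2798104374
phi(d1) = 0.1647812515; exp(-qT) = 1.0000000000; exp(-rT) = 1.0000000000
N(d2) = 0.8996940939
Rho = K*T*exp(-rT)*N(d2) = 0.8900 * 0.2500 * 1.0000000000 * 0.8996940939 = 0.200182

Answer: Rho = 0.200182


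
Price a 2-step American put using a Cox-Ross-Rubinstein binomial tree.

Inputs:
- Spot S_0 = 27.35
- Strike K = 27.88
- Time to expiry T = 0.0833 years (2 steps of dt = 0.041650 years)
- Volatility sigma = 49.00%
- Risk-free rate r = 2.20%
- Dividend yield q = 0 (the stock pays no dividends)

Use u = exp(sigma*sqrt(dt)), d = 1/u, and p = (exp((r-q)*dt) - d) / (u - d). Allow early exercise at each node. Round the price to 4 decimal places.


dt = T/N = 0.041650
u = exp(sigma*sqrt(dt)) = 1.105172; d = 1/u = 0.904837
p = (exp((r-q)*dt) - d) / (u - d) = 0.479597
Discount per step: exp(-r*dt) = 0.999084
Stock lattice S(k, i) with i counting down-moves:
  k=0: S(0,0) = 27.3500
  k=1: S(1,0) = 30.2264; S(1,1) = 24.7473
  k=2: S(2,0) = 33.4054; S(2,1) = 27.3500; S(2,2) = 22.3922
Terminal payoffs V(N, i) = max(K - S_T, 0):
  V(2,0) = 0.000000; V(2,1) = 0.530000; V(2,2) = 5.487751
Backward induction: V(k, i) = exp(-r*dt) * [p * V(k+1, i) + (1-p) * V(k+1, i+1)]; then take max(V_cont, immediate exercise) for American.
  V(1,0) = exp(-r*dt) * [p*0.000000 + (1-p)*0.530000] = 0.275561; exercise = 0.000000; V(1,0) = max -> 0.275561
  V(1,1) = exp(-r*dt) * [p*0.530000 + (1-p)*5.487751] = 3.107182; exercise = 3.132717; V(1,1) = max -> 3.132717
  V(0,0) = exp(-r*dt) * [p*0.275561 + (1-p)*3.132717] = 1.760821; exercise = 0.530000; V(0,0) = max -> 1.760821

Answer: Price = V(0,0) = 1.7608


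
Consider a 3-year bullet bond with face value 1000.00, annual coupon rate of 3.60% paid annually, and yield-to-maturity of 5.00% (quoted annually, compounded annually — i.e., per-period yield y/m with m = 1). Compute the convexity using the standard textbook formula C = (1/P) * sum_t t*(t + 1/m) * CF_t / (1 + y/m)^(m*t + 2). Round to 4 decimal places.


Coupon per period c = face * coupon_rate / m = 36.000000
Periods per year m = 1; per-period yield y/m = 0.050000
Number of cashflows N = 3
Cashflows (t years, CF_t, discount factor 1/(1+y/m)^(m*t), PV):
  t = 1.0000: CF_t = 36.000000, DF = 0.952381, PV = 34.285714
  t = 2.0000: CF_t = 36.000000, DF = 0.907029, PV = 32.653061
  t = 3.0000: CF_t = 1036.000000, DF = 0.863838, PV = 894.935752
Price P = sum_t PV_t = 961.874528
Convexity numerator sum_t t*(t + 1/m) * CF_t / (1+y/m)^(m*t + 2):
  t = 1.0000: term = 62.196307
  t = 2.0000: term = 177.703735
  t = 3.0000: term = 9740.797302
Convexity = (1/P) * sum = 9980.697343 / 961.874528 = 10.376299

Answer: Convexity = 10.3763


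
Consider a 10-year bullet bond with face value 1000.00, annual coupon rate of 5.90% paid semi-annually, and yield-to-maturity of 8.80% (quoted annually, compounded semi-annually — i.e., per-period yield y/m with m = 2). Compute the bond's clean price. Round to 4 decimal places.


Coupon per period c = face * coupon_rate / m = 29.500000
Periods per year m = 2; per-period yield y/m = 0.044000
Number of cashflows N = 20
Cashflows (t years, CF_t, discount factor 1/(1+y/m)^(m*t), PV):
  t = 0.5000: CF_t = 29.500000, DF = 0.957854, PV = 28.256705
  t = 1.0000: CF_t = 29.500000, DF = 0.917485, PV = 27.065809
  t = 1.5000: CF_t = 29.500000, DF = 0.878817, PV = 25.925105
  t = 2.0000: CF_t = 29.500000, DF = 0.841779, PV = 24.832476
  t = 2.5000: CF_t = 29.500000, DF = 0.806302, PV = 23.785896
  t = 3.0000: CF_t = 29.500000, DF = 0.772320, PV = 22.783426
  t = 3.5000: CF_t = 29.500000, DF = 0.739770, PV = 21.823205
  t = 4.0000: CF_t = 29.500000, DF = 0.708592, PV = 20.903453
  t = 4.5000: CF_t = 29.500000, DF = 0.678728, PV = 20.022464
  t = 5.0000: CF_t = 29.500000, DF = 0.650122, PV = 19.178606
  t = 5.5000: CF_t = 29.500000, DF = 0.622722, PV = 18.370312
  t = 6.0000: CF_t = 29.500000, DF = 0.596477, PV = 17.596084
  t = 6.5000: CF_t = 29.500000, DF = 0.571339, PV = 16.854487
  t = 7.0000: CF_t = 29.500000, DF = 0.547259, PV = 16.144144
  t = 7.5000: CF_t = 29.500000, DF = 0.524195, PV = 15.463740
  t = 8.0000: CF_t = 29.500000, DF = 0.502102, PV = 14.812011
  t = 8.5000: CF_t = 29.500000, DF = 0.480941, PV = 14.187750
  t = 9.0000: CF_t = 29.500000, DF = 0.460671, PV = 13.589799
  t = 9.5000: CF_t = 29.500000, DF = 0.441256, PV = 13.017049
  t = 10.0000: CF_t = 1029.500000, DF = 0.422659, PV = 435.127346
Price P = sum_t PV_t = 809.739867

Answer: Price = 809.7399


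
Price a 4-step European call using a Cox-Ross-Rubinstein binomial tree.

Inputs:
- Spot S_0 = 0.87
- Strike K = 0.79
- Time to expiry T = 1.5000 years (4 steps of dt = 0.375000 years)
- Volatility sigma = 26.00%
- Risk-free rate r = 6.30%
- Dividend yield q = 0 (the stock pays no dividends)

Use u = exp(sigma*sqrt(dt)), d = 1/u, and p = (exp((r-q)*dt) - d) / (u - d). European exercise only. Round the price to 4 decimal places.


Answer: Price = V(0,0) = 0.1960

Derivation:
dt = T/N = 0.375000
u = exp(sigma*sqrt(dt)) = 1.172592; d = 1/u = 0.852811
p = (exp((r-q)*dt) - d) / (u - d) = 0.535038
Discount per step: exp(-r*dt) = 0.976652
Stock lattice S(k, i) with i counting down-moves:
  k=0: S(0,0) = 0.8700
  k=1: S(1,0) = 1.0202; S(1,1) = 0.7419
  k=2: S(2,0) = 1.1962; S(2,1) = 0.8700; S(2,2) = 0.6327
  k=3: S(3,0) = 1.4027; S(3,1) = 1.0202; S(3,2) = 0.7419; S(3,3) = 0.5396
  k=4: S(4,0) = 1.6448; S(4,1) = 1.1962; S(4,2) = 0.8700; S(4,3) = 0.6327; S(4,4) = 0.4602
Terminal payoffs V(N, i) = max(S_T - K, 0):
  V(4,0) = 0.854778; V(4,1) = 0.406226; V(4,2) = 0.080000; V(4,3) = 0.000000; V(4,4) = 0.000000
Backward induction: V(k, i) = exp(-r*dt) * [p * V(k+1, i) + (1-p) * V(k+1, i+1)].
  V(3,0) = exp(-r*dt) * [p*0.854778 + (1-p)*0.406226] = 0.631130
  V(3,1) = exp(-r*dt) * [p*0.406226 + (1-p)*0.080000] = 0.248600
  V(3,2) = exp(-r*dt) * [p*0.080000 + (1-p)*0.000000] = 0.041804
  V(3,3) = exp(-r*dt) * [p*0.000000 + (1-p)*0.000000] = 0.000000
  V(2,0) = exp(-r*dt) * [p*0.631130 + (1-p)*0.248600] = 0.442685
  V(2,1) = exp(-r*dt) * [p*0.248600 + (1-p)*0.041804] = 0.148888
  V(2,2) = exp(-r*dt) * [p*0.041804 + (1-p)*0.000000] = 0.021844
  V(1,0) = exp(-r*dt) * [p*0.442685 + (1-p)*0.148888] = 0.298934
  V(1,1) = exp(-r*dt) * [p*0.148888 + (1-p)*0.021844] = 0.087721
  V(0,0) = exp(-r*dt) * [p*0.298934 + (1-p)*0.087721] = 0.196041


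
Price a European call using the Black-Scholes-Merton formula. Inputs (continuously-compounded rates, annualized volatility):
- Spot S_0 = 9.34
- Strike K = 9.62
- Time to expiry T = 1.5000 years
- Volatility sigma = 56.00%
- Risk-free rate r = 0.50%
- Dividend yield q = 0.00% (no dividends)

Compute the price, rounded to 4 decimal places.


Answer: Price = 2.4315

Derivation:
d1 = (ln(S/K) + (r - q + 0.5*sigma^2) * T) / (sigma * sqrt(T)) = 0.31079649
d2 = d1 - sigma * sqrt(T) = -0.37506064
exp(-rT) = 0.99252805; exp(-qT) = 1.00000000
C = S_0 * exp(-qT) * N(d1) - K * exp(-rT) * N(d2)
N(d1) = 0.62202233; N(d2) = 0.35380768
C = 9.3400 * 1.00000000 * 0.62202233 - 9.6200 * 0.99252805 * 0.35380768 = 2.4315


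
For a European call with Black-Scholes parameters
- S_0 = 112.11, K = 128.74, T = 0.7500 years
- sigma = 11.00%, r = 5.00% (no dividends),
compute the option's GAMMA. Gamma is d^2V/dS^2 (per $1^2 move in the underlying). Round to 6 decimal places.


d1 = -1.0106446598; d2 = -1.1059074543
phi(d1) = 0.2393951255; exp(-qT) = 1.0000000000; exp(-rT) = 0.9631944177
Gamma = exp(-qT) * phi(d1) / (S * sigma * sqrt(T)) = 1.0000000000 * 0.2393951255 / (112.1100 * 0.1100 * 0.8660254038) = 0.022415

Answer: Gamma = 0.022415


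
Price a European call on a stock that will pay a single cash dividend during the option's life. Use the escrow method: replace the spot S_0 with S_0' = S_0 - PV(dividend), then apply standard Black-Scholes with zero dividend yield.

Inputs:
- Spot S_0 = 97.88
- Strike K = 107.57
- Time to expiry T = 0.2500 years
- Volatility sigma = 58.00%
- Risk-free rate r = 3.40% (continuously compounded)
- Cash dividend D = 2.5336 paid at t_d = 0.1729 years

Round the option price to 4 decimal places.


Answer: Price = 6.8466

Derivation:
PV(D) = D * exp(-r * t_d) = 2.5336 * 0.99413865 = 2.51874967
S_0' = S_0 - PV(D) = 97.8800 - 2.51874967 = 95.36125033
d1 = (ln(S_0'/K) + (r + sigma^2/2)*T) / (sigma*sqrt(T)) = -0.24110167
d2 = d1 - sigma*sqrt(T) = -0.53110167
exp(-rT) = 0.99153602
N(d1) = 0.40473816; N(d2) = 0.29767416
C = S_0' * N(d1) - K * exp(-rT) * N(d2) = 95.36125033 * 0.40473816 - 107.5700 * 0.99153602 * 0.29767416 = 6.8466


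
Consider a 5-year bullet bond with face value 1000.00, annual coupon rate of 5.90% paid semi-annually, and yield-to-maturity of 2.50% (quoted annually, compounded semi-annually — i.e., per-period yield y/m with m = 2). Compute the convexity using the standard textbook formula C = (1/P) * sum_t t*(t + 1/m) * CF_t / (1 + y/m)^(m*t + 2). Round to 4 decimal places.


Coupon per period c = face * coupon_rate / m = 29.500000
Periods per year m = 2; per-period yield y/m = 0.012500
Number of cashflows N = 10
Cashflows (t years, CF_t, discount factor 1/(1+y/m)^(m*t), PV):
  t = 0.5000: CF_t = 29.500000, DF = 0.987654, PV = 29.135802
  t = 1.0000: CF_t = 29.500000, DF = 0.975461, PV = 28.776101
  t = 1.5000: CF_t = 29.500000, DF = 0.963418, PV = 28.420841
  t = 2.0000: CF_t = 29.500000, DF = 0.951524, PV = 28.069966
  t = 2.5000: CF_t = 29.500000, DF = 0.939777, PV = 27.723423
  t = 3.0000: CF_t = 29.500000, DF = 0.928175, PV = 27.381159
  t = 3.5000: CF_t = 29.500000, DF = 0.916716, PV = 27.043120
  t = 4.0000: CF_t = 29.500000, DF = 0.905398, PV = 26.709254
  t = 4.5000: CF_t = 29.500000, DF = 0.894221, PV = 26.379510
  t = 5.0000: CF_t = 1029.500000, DF = 0.883181, PV = 909.234763
Price P = sum_t PV_t = 1158.873940
Convexity numerator sum_t t*(t + 1/m) * CF_t / (1+y/m)^(m*t + 2):
  t = 0.5000: term = 14.210420
  t = 1.0000: term = 42.104949
  t = 1.5000: term = 83.170270
  t = 2.0000: term = 136.905794
  t = 2.5000: term = 202.823399
  t = 3.0000: term = 280.447169
  t = 3.5000: term = 369.313144
  t = 4.0000: term = 468.969072
  t = 4.5000: term = 578.974163
  t = 5.0000: term = 24390.385364
Convexity = (1/P) * sum = 26567.303744 / 1158.873940 = 22.925102

Answer: Convexity = 22.9251


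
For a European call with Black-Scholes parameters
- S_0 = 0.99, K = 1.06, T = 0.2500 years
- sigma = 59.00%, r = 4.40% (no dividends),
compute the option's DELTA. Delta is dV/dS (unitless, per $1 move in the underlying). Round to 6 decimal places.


Answer: Delta = 0.481335

Derivation:
d1 = -0.0468025220; d2 = -0.3418025220
phi(d1) = 0.3985055828; exp(-qT) = 1.0000000000; exp(-rT) = 0.9890602788
N(d1) = 0.4813353095
Delta = exp(-qT) * N(d1) = 1.0000000000 * 0.4813353095 = 0.481335


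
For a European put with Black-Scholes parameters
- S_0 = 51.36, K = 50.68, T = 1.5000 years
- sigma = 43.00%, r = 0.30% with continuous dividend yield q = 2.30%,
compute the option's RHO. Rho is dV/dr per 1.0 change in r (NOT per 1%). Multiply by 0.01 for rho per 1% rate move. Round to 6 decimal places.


Answer: Rho = -46.617628

Derivation:
d1 = 0.2316634431; d2 = -0.2949768516
phi(d1) = 0.3883794285; exp(-qT) = 0.9660883397; exp(-rT) = 0.9955101098
N(-d2) = 0.6159942185
Rho = -K*T*exp(-rT)*N(-d2) = -50.6800 * 1.5000 * 0.9955101098 * 0.6159942185 = -46.617628


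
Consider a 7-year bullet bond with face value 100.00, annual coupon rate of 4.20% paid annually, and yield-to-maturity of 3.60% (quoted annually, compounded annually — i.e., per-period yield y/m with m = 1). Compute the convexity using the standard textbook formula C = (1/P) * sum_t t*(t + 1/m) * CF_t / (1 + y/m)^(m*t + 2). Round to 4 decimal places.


Coupon per period c = face * coupon_rate / m = 4.200000
Periods per year m = 1; per-period yield y/m = 0.036000
Number of cashflows N = 7
Cashflows (t years, CF_t, discount factor 1/(1+y/m)^(m*t), PV):
  t = 1.0000: CF_t = 4.200000, DF = 0.965251, PV = 4.054054
  t = 2.0000: CF_t = 4.200000, DF = 0.931709, PV = 3.913180
  t = 3.0000: CF_t = 4.200000, DF = 0.899333, PV = 3.777200
  t = 4.0000: CF_t = 4.200000, DF = 0.868082, PV = 3.645946
  t = 5.0000: CF_t = 4.200000, DF = 0.837917, PV = 3.519253
  t = 6.0000: CF_t = 4.200000, DF = 0.808801, PV = 3.396963
  t = 7.0000: CF_t = 104.200000, DF = 0.780696, PV = 81.348478
Price P = sum_t PV_t = 103.655074
Convexity numerator sum_t t*(t + 1/m) * CF_t / (1+y/m)^(m*t + 2):
  t = 1.0000: term = 7.554401
  t = 2.0000: term = 21.875678
  t = 3.0000: term = 42.231038
  t = 4.0000: term = 67.939251
  t = 5.0000: term = 98.367641
  t = 6.0000: term = 132.929245
  t = 7.0000: term = 4244.416042
Convexity = (1/P) * sum = 4615.313296 / 103.655074 = 44.525686

Answer: Convexity = 44.5257


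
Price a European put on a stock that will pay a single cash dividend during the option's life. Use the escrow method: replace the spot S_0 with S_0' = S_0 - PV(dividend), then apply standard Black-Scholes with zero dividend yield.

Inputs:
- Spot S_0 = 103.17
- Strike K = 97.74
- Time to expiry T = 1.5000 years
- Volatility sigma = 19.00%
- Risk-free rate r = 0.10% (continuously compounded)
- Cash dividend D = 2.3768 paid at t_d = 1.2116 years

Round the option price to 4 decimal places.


Answer: Price = 7.6746

Derivation:
PV(D) = D * exp(-r * t_d) = 2.3768 * 0.99878913 = 2.37392201
S_0' = S_0 - PV(D) = 103.1700 - 2.37392201 = 100.79607799
d1 = (ln(S_0'/K) + (r + sigma^2/2)*T) / (sigma*sqrt(T)) = 0.25510599
d2 = d1 - sigma*sqrt(T) = 0.02240447
exp(-rT) = 0.99850112
N(-d1) = 0.39932062; N(-d2) = 0.49106266
P = K * exp(-rT) * N(-d2) - S_0' * N(-d1) = 97.7400 * 0.99850112 * 0.49106266 - 100.79607799 * 0.39932062 = 7.6746


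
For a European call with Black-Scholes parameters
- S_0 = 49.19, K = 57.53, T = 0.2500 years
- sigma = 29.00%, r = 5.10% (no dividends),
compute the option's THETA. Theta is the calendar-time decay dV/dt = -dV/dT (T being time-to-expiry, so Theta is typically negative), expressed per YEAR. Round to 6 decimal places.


d1 = -0.9196806901; d2 = -1.0646806901
phi(d1) = 0.2613630560; exp(-qT) = 1.0000000000; exp(-rT) = 0.9873309369
Theta = -S*exp(-qT)*phi(d1)*sigma/(2*sqrt(T)) - r*K*exp(-rT)*N(d2) + q*S*exp(-qT)*N(d1)
N(d1) = 0.1788698232; N(d2) = 0.1435102256; sqrt(T) = 0.5000000000
Term 1 = -49.1900 * 1.0000000000 * 0.2613630560 * 0.2900 / (2 * 0.5000000000) = -3.7283701301
Term 2 = -0.0510 * 57.5300 * 0.9873309369 * 0.1435102256 = -0.4157288296
Term 3 = 0 (no dividend yield, q = 0)
Theta = -3.7283701301 + (-0.4157288296) + (0.0000000000) = -4.144099

Answer: Theta = -4.144099


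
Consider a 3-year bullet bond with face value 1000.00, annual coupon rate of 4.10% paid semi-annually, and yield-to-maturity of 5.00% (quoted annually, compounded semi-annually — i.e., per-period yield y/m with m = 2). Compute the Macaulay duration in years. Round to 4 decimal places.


Answer: Macaulay duration = 2.8511 years

Derivation:
Coupon per period c = face * coupon_rate / m = 20.500000
Periods per year m = 2; per-period yield y/m = 0.025000
Number of cashflows N = 6
Cashflows (t years, CF_t, discount factor 1/(1+y/m)^(m*t), PV):
  t = 0.5000: CF_t = 20.500000, DF = 0.975610, PV = 20.000000
  t = 1.0000: CF_t = 20.500000, DF = 0.951814, PV = 19.512195
  t = 1.5000: CF_t = 20.500000, DF = 0.928599, PV = 19.036288
  t = 2.0000: CF_t = 20.500000, DF = 0.905951, PV = 18.571988
  t = 2.5000: CF_t = 20.500000, DF = 0.883854, PV = 18.119013
  t = 3.0000: CF_t = 1020.500000, DF = 0.862297, PV = 879.973952
Price P = sum_t PV_t = 975.213436
Macaulay numerator sum_t t * PV_t:
  t * PV_t at t = 0.5000: 10.000000
  t * PV_t at t = 1.0000: 19.512195
  t * PV_t at t = 1.5000: 28.554432
  t * PV_t at t = 2.0000: 37.143976
  t * PV_t at t = 2.5000: 45.297532
  t * PV_t at t = 3.0000: 2639.921855
Macaulay duration D = (sum_t t * PV_t) / P = 2780.429991 / 975.213436 = 2.851099


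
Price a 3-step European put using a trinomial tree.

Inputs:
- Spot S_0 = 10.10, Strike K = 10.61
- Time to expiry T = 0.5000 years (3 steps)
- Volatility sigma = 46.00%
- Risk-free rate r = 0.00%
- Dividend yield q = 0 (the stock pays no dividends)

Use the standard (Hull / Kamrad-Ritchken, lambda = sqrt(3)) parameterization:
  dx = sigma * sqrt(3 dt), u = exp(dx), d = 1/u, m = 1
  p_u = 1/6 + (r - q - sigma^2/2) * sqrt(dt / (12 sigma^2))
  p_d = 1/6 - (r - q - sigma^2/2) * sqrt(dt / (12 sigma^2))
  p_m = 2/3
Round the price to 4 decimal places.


Answer: Price = V(0,0) = 1.5652

Derivation:
dt = T/N = 0.166667; dx = sigma*sqrt(3*dt) = 0.325269
u = exp(dx) = 1.384403; d = 1/u = 0.722333
p_u = 0.139561, p_m = 0.666667, p_d = 0.193772
Discount per step: exp(-r*dt) = 1.000000
Stock lattice S(k, j) with j the centered position index:
  k=0: S(0,+0) = 10.1000
  k=1: S(1,-1) = 7.2956; S(1,+0) = 10.1000; S(1,+1) = 13.9825
  k=2: S(2,-2) = 5.2698; S(2,-1) = 7.2956; S(2,+0) = 10.1000; S(2,+1) = 13.9825; S(2,+2) = 19.3574
  k=3: S(3,-3) = 3.8066; S(3,-2) = 5.2698; S(3,-1) = 7.2956; S(3,+0) = 10.1000; S(3,+1) = 13.9825; S(3,+2) = 19.3574; S(3,+3) = 26.7984
Terminal payoffs V(N, j) = max(K - S_T, 0):
  V(3,-3) = 6.803432; V(3,-2) = 5.340175; V(3,-1) = 3.314437; V(3,+0) = 0.510000; V(3,+1) = 0.000000; V(3,+2) = 0.000000; V(3,+3) = 0.000000
Backward induction: V(k, j) = exp(-r*dt) * [p_u * V(k+1, j+1) + p_m * V(k+1, j) + p_d * V(k+1, j-1)]
  V(2,-2) = exp(-r*dt) * [p_u*3.314437 + p_m*5.340175 + p_d*6.803432] = 5.341000
  V(2,-1) = exp(-r*dt) * [p_u*0.510000 + p_m*3.314437 + p_d*5.340175] = 3.315580
  V(2,+0) = exp(-r*dt) * [p_u*0.000000 + p_m*0.510000 + p_d*3.314437] = 0.982247
  V(2,+1) = exp(-r*dt) * [p_u*0.000000 + p_m*0.000000 + p_d*0.510000] = 0.098824
  V(2,+2) = exp(-r*dt) * [p_u*0.000000 + p_m*0.000000 + p_d*0.000000] = 0.000000
  V(1,-1) = exp(-r*dt) * [p_u*0.982247 + p_m*3.315580 + p_d*5.341000] = 3.382408
  V(1,+0) = exp(-r*dt) * [p_u*0.098824 + p_m*0.982247 + p_d*3.315580] = 1.311091
  V(1,+1) = exp(-r*dt) * [p_u*0.000000 + p_m*0.098824 + p_d*0.982247] = 0.256215
  V(0,+0) = exp(-r*dt) * [p_u*0.256215 + p_m*1.311091 + p_d*3.382408] = 1.565236


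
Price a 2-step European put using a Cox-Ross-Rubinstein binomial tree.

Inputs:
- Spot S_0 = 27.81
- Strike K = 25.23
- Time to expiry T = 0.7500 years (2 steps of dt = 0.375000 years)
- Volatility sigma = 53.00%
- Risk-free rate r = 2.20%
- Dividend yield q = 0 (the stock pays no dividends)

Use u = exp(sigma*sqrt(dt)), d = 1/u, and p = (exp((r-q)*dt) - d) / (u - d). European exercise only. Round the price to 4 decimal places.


Answer: Price = V(0,0) = 3.3940

Derivation:
dt = T/N = 0.375000
u = exp(sigma*sqrt(dt)) = 1.383418; d = 1/u = 0.722847
p = (exp((r-q)*dt) - d) / (u - d) = 0.432106
Discount per step: exp(-r*dt) = 0.991784
Stock lattice S(k, i) with i counting down-moves:
  k=0: S(0,0) = 27.8100
  k=1: S(1,0) = 38.4729; S(1,1) = 20.1024
  k=2: S(2,0) = 53.2241; S(2,1) = 27.8100; S(2,2) = 14.5310
Terminal payoffs V(N, i) = max(K - S_T, 0):
  V(2,0) = 0.000000; V(2,1) = 0.000000; V(2,2) = 10.699050
Backward induction: V(k, i) = exp(-r*dt) * [p * V(k+1, i) + (1-p) * V(k+1, i+1)].
  V(1,0) = exp(-r*dt) * [p*0.000000 + (1-p)*0.000000] = 0.000000
  V(1,1) = exp(-r*dt) * [p*0.000000 + (1-p)*10.699050] = 6.026002
  V(0,0) = exp(-r*dt) * [p*0.000000 + (1-p)*6.026002] = 3.394012


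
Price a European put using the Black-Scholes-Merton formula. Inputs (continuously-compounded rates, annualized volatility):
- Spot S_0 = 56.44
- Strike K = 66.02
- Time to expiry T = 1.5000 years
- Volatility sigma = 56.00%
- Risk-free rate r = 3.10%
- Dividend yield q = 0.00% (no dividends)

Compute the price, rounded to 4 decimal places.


d1 = (ln(S/K) + (r - q + 0.5*sigma^2) * T) / (sigma * sqrt(T)) = 0.18213764
d2 = d1 - sigma * sqrt(T) = -0.50371949
exp(-rT) = 0.95456456; exp(-qT) = 1.00000000
P = K * exp(-rT) * N(-d2) - S_0 * exp(-qT) * N(-d1)
N(-d1) = 0.42773735; N(-d2) = 0.69277074
P = 66.0200 * 0.95456456 * 0.69277074 - 56.4400 * 1.00000000 * 0.42773735 = 19.5172

Answer: Price = 19.5172


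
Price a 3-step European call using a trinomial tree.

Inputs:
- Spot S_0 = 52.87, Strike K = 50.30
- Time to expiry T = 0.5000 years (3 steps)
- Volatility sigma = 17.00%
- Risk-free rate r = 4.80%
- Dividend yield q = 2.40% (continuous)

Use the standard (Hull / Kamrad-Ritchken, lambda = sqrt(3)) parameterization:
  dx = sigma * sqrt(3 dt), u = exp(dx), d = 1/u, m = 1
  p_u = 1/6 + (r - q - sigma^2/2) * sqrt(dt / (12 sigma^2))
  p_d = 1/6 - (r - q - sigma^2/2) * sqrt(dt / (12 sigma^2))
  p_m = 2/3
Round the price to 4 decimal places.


Answer: Price = V(0,0) = 4.3789

Derivation:
dt = T/N = 0.166667; dx = sigma*sqrt(3*dt) = 0.120208
u = exp(dx) = 1.127732; d = 1/u = 0.886736
p_u = 0.173287, p_m = 0.666667, p_d = 0.160046
Discount per step: exp(-r*dt) = 0.992032
Stock lattice S(k, j) with j the centered position index:
  k=0: S(0,+0) = 52.8700
  k=1: S(1,-1) = 46.8817; S(1,+0) = 52.8700; S(1,+1) = 59.6232
  k=2: S(2,-2) = 41.5717; S(2,-1) = 46.8817; S(2,+0) = 52.8700; S(2,+1) = 59.6232; S(2,+2) = 67.2389
  k=3: S(3,-3) = 36.8631; S(3,-2) = 41.5717; S(3,-1) = 46.8817; S(3,+0) = 52.8700; S(3,+1) = 59.6232; S(3,+2) = 67.2389; S(3,+3) = 75.8275
Terminal payoffs V(N, j) = max(S_T - K, 0):
  V(3,-3) = 0.000000; V(3,-2) = 0.000000; V(3,-1) = 0.000000; V(3,+0) = 2.570000; V(3,+1) = 9.323168; V(3,+2) = 16.938929; V(3,+3) = 25.527462
Backward induction: V(k, j) = exp(-r*dt) * [p_u * V(k+1, j+1) + p_m * V(k+1, j) + p_d * V(k+1, j-1)]
  V(2,-2) = exp(-r*dt) * [p_u*0.000000 + p_m*0.000000 + p_d*0.000000] = 0.000000
  V(2,-1) = exp(-r*dt) * [p_u*2.570000 + p_m*0.000000 + p_d*0.000000] = 0.441799
  V(2,+0) = exp(-r*dt) * [p_u*9.323168 + p_m*2.570000 + p_d*0.000000] = 3.302393
  V(2,+1) = exp(-r*dt) * [p_u*16.938929 + p_m*9.323168 + p_d*2.570000] = 9.485871
  V(2,+2) = exp(-r*dt) * [p_u*25.527462 + p_m*16.938929 + p_d*9.323168] = 17.071220
  V(1,-1) = exp(-r*dt) * [p_u*3.302393 + p_m*0.441799 + p_d*0.000000] = 0.859888
  V(1,+0) = exp(-r*dt) * [p_u*9.485871 + p_m*3.302393 + p_d*0.441799] = 3.884879
  V(1,+1) = exp(-r*dt) * [p_u*17.071220 + p_m*9.485871 + p_d*3.302393] = 9.732500
  V(0,+0) = exp(-r*dt) * [p_u*9.732500 + p_m*3.884879 + p_d*0.859888] = 4.378887


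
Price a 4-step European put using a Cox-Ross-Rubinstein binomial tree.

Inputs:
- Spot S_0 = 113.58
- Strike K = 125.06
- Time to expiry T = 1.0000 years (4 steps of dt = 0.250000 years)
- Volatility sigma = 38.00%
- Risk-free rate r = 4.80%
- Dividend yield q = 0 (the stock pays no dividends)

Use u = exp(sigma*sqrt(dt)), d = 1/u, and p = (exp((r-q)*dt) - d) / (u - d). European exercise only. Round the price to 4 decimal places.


dt = T/N = 0.250000
u = exp(sigma*sqrt(dt)) = 1.209250; d = 1/u = 0.826959
p = (exp((r-q)*dt) - d) / (u - d) = 0.484221
Discount per step: exp(-r*dt) = 0.988072
Stock lattice S(k, i) with i counting down-moves:
  k=0: S(0,0) = 113.5800
  k=1: S(1,0) = 137.3466; S(1,1) = 93.9260
  k=2: S(2,0) = 166.0863; S(2,1) = 113.5800; S(2,2) = 77.6730
  k=3: S(3,0) = 200.8398; S(3,1) = 137.3466; S(3,2) = 93.9260; S(3,3) = 64.2324
  k=4: S(4,0) = 242.8654; S(4,1) = 166.0863; S(4,2) = 113.5800; S(4,3) = 77.6730; S(4,4) = 53.1176
Terminal payoffs V(N, i) = max(K - S_T, 0):
  V(4,0) = 0.000000; V(4,1) = 0.000000; V(4,2) = 11.480000; V(4,3) = 47.387021; V(4,4) = 71.942447
Backward induction: V(k, i) = exp(-r*dt) * [p * V(k+1, i) + (1-p) * V(k+1, i+1)].
  V(3,0) = exp(-r*dt) * [p*0.000000 + (1-p)*0.000000] = 0.000000
  V(3,1) = exp(-r*dt) * [p*0.000000 + (1-p)*11.480000] = 5.850511
  V(3,2) = exp(-r*dt) * [p*11.480000 + (1-p)*47.387021] = 29.642230
  V(3,3) = exp(-r*dt) * [p*47.387021 + (1-p)*71.942447] = 59.335869
  V(2,0) = exp(-r*dt) * [p*0.000000 + (1-p)*5.850511] = 2.981575
  V(2,1) = exp(-r*dt) * [p*5.850511 + (1-p)*29.642230] = 17.905613
  V(2,2) = exp(-r*dt) * [p*29.642230 + (1-p)*59.335869] = 44.421312
  V(1,0) = exp(-r*dt) * [p*2.981575 + (1-p)*17.905613] = 10.551694
  V(1,1) = exp(-r*dt) * [p*17.905613 + (1-p)*44.421312] = 31.205131
  V(0,0) = exp(-r*dt) * [p*10.551694 + (1-p)*31.205131] = 20.951367

Answer: Price = V(0,0) = 20.9514


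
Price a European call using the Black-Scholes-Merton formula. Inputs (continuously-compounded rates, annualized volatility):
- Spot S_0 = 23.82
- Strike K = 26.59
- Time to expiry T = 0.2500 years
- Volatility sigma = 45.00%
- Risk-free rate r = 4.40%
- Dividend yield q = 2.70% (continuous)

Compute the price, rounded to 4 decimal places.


d1 = (ln(S/K) + (r - q + 0.5*sigma^2) * T) / (sigma * sqrt(T)) = -0.35754285
d2 = d1 - sigma * sqrt(T) = -0.58254285
exp(-rT) = 0.98906028; exp(-qT) = 0.99327273
C = S_0 * exp(-qT) * N(d1) - K * exp(-rT) * N(d2)
N(d1) = 0.36034273; N(d2) = 0.28010054
C = 23.8200 * 0.99327273 * 0.36034273 - 26.5900 * 0.98906028 * 0.28010054 = 1.1592

Answer: Price = 1.1592


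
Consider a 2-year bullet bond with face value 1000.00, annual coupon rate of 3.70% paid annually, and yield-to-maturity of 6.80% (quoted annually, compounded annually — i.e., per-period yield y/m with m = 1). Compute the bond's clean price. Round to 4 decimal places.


Coupon per period c = face * coupon_rate / m = 37.000000
Periods per year m = 1; per-period yield y/m = 0.068000
Number of cashflows N = 2
Cashflows (t years, CF_t, discount factor 1/(1+y/m)^(m*t), PV):
  t = 1.0000: CF_t = 37.000000, DF = 0.936330, PV = 34.644195
  t = 2.0000: CF_t = 1037.000000, DF = 0.876713, PV = 909.151482
Price P = sum_t PV_t = 943.795677

Answer: Price = 943.7957


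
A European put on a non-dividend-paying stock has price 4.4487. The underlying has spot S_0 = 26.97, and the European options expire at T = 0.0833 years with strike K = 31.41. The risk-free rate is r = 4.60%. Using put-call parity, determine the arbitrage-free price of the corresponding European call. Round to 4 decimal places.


Answer: Call price = 0.1288

Derivation:
Put-call parity: C - P = S_0 * exp(-qT) - K * exp(-rT).
S_0 * exp(-qT) = 26.9700 * 1.00000000 = 26.97000000
K * exp(-rT) = 31.4100 * 0.99617553 = 31.28987346
C = P + S*exp(-qT) - K*exp(-rT)
C = 4.4487 + 26.97000000 - 31.28987346 = 0.1288


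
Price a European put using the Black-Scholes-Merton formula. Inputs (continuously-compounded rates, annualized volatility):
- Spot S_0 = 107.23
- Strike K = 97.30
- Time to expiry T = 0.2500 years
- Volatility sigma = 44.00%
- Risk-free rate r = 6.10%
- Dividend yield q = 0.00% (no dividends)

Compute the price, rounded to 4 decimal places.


d1 = (ln(S/K) + (r - q + 0.5*sigma^2) * T) / (sigma * sqrt(T)) = 0.62103214
d2 = d1 - sigma * sqrt(T) = 0.40103214
exp(-rT) = 0.98486569; exp(-qT) = 1.00000000
P = K * exp(-rT) * N(-d2) - S_0 * exp(-qT) * N(-d1)
N(-d1) = 0.26728924; N(-d2) = 0.34419823
P = 97.3000 * 0.98486569 * 0.34419823 - 107.2300 * 1.00000000 * 0.26728924 = 4.3222

Answer: Price = 4.3222


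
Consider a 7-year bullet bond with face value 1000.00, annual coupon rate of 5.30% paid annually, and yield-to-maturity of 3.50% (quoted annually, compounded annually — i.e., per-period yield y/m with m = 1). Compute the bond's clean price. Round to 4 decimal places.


Coupon per period c = face * coupon_rate / m = 53.000000
Periods per year m = 1; per-period yield y/m = 0.035000
Number of cashflows N = 7
Cashflows (t years, CF_t, discount factor 1/(1+y/m)^(m*t), PV):
  t = 1.0000: CF_t = 53.000000, DF = 0.966184, PV = 51.207729
  t = 2.0000: CF_t = 53.000000, DF = 0.933511, PV = 49.476067
  t = 3.0000: CF_t = 53.000000, DF = 0.901943, PV = 47.802963
  t = 4.0000: CF_t = 53.000000, DF = 0.871442, PV = 46.186438
  t = 5.0000: CF_t = 53.000000, DF = 0.841973, PV = 44.624578
  t = 6.0000: CF_t = 53.000000, DF = 0.813501, PV = 43.115534
  t = 7.0000: CF_t = 1053.000000, DF = 0.785991, PV = 827.648482
Price P = sum_t PV_t = 1110.061792

Answer: Price = 1110.0618


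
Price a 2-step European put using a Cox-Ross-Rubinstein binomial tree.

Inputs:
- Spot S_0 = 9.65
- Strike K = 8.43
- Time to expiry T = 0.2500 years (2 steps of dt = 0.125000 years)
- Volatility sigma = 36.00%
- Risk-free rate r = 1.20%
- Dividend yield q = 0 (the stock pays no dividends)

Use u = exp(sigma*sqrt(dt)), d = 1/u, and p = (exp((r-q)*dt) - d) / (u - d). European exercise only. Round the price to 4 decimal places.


Answer: Price = V(0,0) = 0.2616

Derivation:
dt = T/N = 0.125000
u = exp(sigma*sqrt(dt)) = 1.135734; d = 1/u = 0.880488
p = (exp((r-q)*dt) - d) / (u - d) = 0.474104
Discount per step: exp(-r*dt) = 0.998501
Stock lattice S(k, i) with i counting down-moves:
  k=0: S(0,0) = 9.6500
  k=1: S(1,0) = 10.9598; S(1,1) = 8.4967
  k=2: S(2,0) = 12.4475; S(2,1) = 9.6500; S(2,2) = 7.4812
Terminal payoffs V(N, i) = max(K - S_T, 0):
  V(2,0) = 0.000000; V(2,1) = 0.000000; V(2,2) = 0.948753
Backward induction: V(k, i) = exp(-r*dt) * [p * V(k+1, i) + (1-p) * V(k+1, i+1)].
  V(1,0) = exp(-r*dt) * [p*0.000000 + (1-p)*0.000000] = 0.000000
  V(1,1) = exp(-r*dt) * [p*0.000000 + (1-p)*0.948753] = 0.498197
  V(0,0) = exp(-r*dt) * [p*0.000000 + (1-p)*0.498197] = 0.261607


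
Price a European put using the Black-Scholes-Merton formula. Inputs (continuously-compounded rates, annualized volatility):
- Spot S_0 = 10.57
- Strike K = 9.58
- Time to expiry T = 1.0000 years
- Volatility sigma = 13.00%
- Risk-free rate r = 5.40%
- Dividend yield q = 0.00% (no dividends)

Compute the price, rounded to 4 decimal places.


Answer: Price = 0.0756

Derivation:
d1 = (ln(S/K) + (r - q + 0.5*sigma^2) * T) / (sigma * sqrt(T)) = 1.23686314
d2 = d1 - sigma * sqrt(T) = 1.10686314
exp(-rT) = 0.94743211; exp(-qT) = 1.00000000
P = K * exp(-rT) * N(-d2) - S_0 * exp(-qT) * N(-d1)
N(-d1) = 0.10806895; N(-d2) = 0.13417655
P = 9.5800 * 0.94743211 * 0.13417655 - 10.5700 * 1.00000000 * 0.10806895 = 0.0756


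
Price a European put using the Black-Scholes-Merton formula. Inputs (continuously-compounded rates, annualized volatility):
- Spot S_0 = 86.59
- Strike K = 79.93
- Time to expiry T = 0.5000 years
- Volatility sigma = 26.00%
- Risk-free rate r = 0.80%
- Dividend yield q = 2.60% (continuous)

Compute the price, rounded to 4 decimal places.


d1 = (ln(S/K) + (r - q + 0.5*sigma^2) * T) / (sigma * sqrt(T)) = 0.47829292
d2 = d1 - sigma * sqrt(T) = 0.29444516
exp(-rT) = 0.99600799; exp(-qT) = 0.98708414
P = K * exp(-rT) * N(-d2) - S_0 * exp(-qT) * N(-d1)
N(-d1) = 0.31622087; N(-d2) = 0.38420888
P = 79.9300 * 0.99600799 * 0.38420888 - 86.5900 * 0.98708414 * 0.31622087 = 3.5593

Answer: Price = 3.5593


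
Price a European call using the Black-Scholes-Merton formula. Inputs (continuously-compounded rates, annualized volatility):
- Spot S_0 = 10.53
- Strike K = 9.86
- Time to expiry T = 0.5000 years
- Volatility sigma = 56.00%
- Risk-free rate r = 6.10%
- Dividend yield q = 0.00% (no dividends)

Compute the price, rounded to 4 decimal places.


d1 = (ln(S/K) + (r - q + 0.5*sigma^2) * T) / (sigma * sqrt(T)) = 0.44103805
d2 = d1 - sigma * sqrt(T) = 0.04505825
exp(-rT) = 0.96996043; exp(-qT) = 1.00000000
C = S_0 * exp(-qT) * N(d1) - K * exp(-rT) * N(d2)
N(d1) = 0.67040727; N(d2) = 0.51796956
C = 10.5300 * 1.00000000 * 0.67040727 - 9.8600 * 0.96996043 * 0.51796956 = 2.1056

Answer: Price = 2.1056


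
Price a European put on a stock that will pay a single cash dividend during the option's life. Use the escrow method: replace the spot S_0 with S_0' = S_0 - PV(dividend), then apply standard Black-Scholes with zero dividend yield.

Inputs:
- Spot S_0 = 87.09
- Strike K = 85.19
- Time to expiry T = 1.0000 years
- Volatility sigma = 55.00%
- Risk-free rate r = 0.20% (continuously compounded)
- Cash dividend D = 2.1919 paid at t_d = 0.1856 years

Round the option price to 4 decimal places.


Answer: Price = 18.4698

Derivation:
PV(D) = D * exp(-r * t_d) = 2.1919 * 0.99962887 = 2.19108652
S_0' = S_0 - PV(D) = 87.0900 - 2.19108652 = 84.89891348
d1 = (ln(S_0'/K) + (r + sigma^2/2)*T) / (sigma*sqrt(T)) = 0.27241316
d2 = d1 - sigma*sqrt(T) = -0.27758684
exp(-rT) = 0.99800200
N(-d1) = 0.39265218; N(-d2) = 0.60933523
P = K * exp(-rT) * N(-d2) - S_0' * N(-d1) = 85.1900 * 0.99800200 * 0.60933523 - 84.89891348 * 0.39265218 = 18.4698


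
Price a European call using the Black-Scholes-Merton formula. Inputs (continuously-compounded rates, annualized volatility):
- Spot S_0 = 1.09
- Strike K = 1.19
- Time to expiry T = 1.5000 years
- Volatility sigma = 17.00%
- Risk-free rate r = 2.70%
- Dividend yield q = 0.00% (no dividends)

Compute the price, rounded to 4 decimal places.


d1 = (ln(S/K) + (r - q + 0.5*sigma^2) * T) / (sigma * sqrt(T)) = -0.12295771
d2 = d1 - sigma * sqrt(T) = -0.33116434
exp(-rT) = 0.96030916; exp(-qT) = 1.00000000
C = S_0 * exp(-qT) * N(d1) - K * exp(-rT) * N(d2)
N(d1) = 0.45107029; N(d2) = 0.37026018
C = 1.0900 * 1.00000000 * 0.45107029 - 1.1900 * 0.96030916 * 0.37026018 = 0.0685

Answer: Price = 0.0685


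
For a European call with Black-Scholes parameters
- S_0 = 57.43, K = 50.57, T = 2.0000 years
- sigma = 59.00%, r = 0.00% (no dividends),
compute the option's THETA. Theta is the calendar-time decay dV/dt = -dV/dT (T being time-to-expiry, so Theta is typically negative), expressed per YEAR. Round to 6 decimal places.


Answer: Theta = -4.063416

Derivation:
d1 = 0.5696503762; d2 = -0.2647356256
phi(d1) = 0.3391918818; exp(-qT) = 1.0000000000; exp(-rT) = 1.0000000000
Theta = -S*exp(-qT)*phi(d1)*sigma/(2*sqrt(T)) - r*K*exp(-rT)*N(d2) + q*S*exp(-qT)*N(d1)
N(d1) = 0.7155425732; N(d2) = 0.3956065655; sqrt(T) = 1.4142135624
Term 1 = -57.4300 * 1.0000000000 * 0.3391918818 * 0.5900 / (2 * 1.4142135624) = -4.0634159758
Term 2 = -0.0000 * 50.5700 * 1.0000000000 * 0.3956065655 = -0.0000000000
Term 3 = 0 (no dividend yield, q = 0)
Theta = -4.0634159758 + (-0.0000000000) + (0.0000000000) = -4.063416
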